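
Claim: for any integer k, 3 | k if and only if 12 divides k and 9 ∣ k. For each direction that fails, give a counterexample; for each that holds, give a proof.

(⇒) fails; (⇐) holds.

Forward direction. This fails: take k = 3. Certainly 3 ∣ 3, but 12 ∤ 3.

Converse. Suppose 12 ∣ k and 9 ∣ k. Any common multiple of 12 and 9 is a multiple of their lcm; here lcm(12, 9) = 12·9/gcd(12, 9) = 108/3 = 36, so 36 ∣ k. Since 3 ∣ 36, it follows that 3 ∣ k.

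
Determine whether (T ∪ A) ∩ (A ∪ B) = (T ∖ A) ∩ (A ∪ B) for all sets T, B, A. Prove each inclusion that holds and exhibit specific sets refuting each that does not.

Only the reverse inclusion holds.

(⊆) This inclusion fails. Take T = ∅, B = ∅, A = {1}; then 1 ∈ (T ∪ A) ∩ (A ∪ B) but 1 ∉ (T ∖ A) ∩ (A ∪ B).

(⊇) Let x ∈ (T ∖ A) ∩ (A ∪ B). Then x ∈ T ∩ B and x ∉ A, from which x ∈ (T ∪ A) ∩ (A ∪ B).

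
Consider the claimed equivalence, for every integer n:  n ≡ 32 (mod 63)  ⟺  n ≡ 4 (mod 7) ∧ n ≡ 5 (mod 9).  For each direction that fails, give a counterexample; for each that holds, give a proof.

The biconditional holds.

[⇐] If n ≡ 4 (mod 7) and n ≡ 5 (mod 9), then by the Chinese remainder theorem n ≡ 32 (mod 63). This is exactly n ≡ 32 (mod 63).

[⇒] Suppose n ≡ 32 (mod 63); write n = 63j + 32. Since 7 ∣ 63, reducing mod 7 gives n ≡ 32 ≡ 4 (mod 7); since 9 ∣ 63, reducing mod 9 gives n ≡ 32 ≡ 5 (mod 9).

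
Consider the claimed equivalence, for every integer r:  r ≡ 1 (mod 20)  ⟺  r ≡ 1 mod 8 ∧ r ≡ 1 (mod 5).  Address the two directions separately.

(⇒) fails; (⇐) holds.

[⇒] This fails: r = 21 gives 21 ≡ 1 (mod 20) but 21 ≡ 5 (mod 8), so the conjunction on the right does not hold.

[⇐] Conversely, if r ≡ 1 (mod 8) and r ≡ 1 (mod 5), then by the Chinese remainder theorem r ≡ 1 (mod 40). Since 1 ≡ 1 (mod 20) and 20 ∣ 40, we get r ≡ 1 (mod 20).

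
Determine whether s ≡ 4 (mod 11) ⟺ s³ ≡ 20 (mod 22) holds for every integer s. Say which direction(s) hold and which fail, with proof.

[⇒] This fails: take s = 15. Then 15 ≡ 4 (mod 11), but 15³ = 3375 ≡ 9 (mod 22), not 20.

[⇐] Conversely, the residues r modulo 22 with r³ ≡ 20 (mod 22) are exactly {4}, and each is ≡ 4 (mod 11).

Not equivalent: only (⇐) holds.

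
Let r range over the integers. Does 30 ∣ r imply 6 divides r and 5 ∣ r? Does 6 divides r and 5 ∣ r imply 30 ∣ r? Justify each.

Forward direction. If 30 ∣ r, write r = 30q. Since 30 = 5·6, r = 6·(5q), so 6 ∣ r; and since 30 = 6·5, r = 5·(6q), so 5 ∣ r.

Converse. Suppose 6 ∣ r and 5 ∣ r. Any common multiple of 6 and 5 is a multiple of their lcm; here gcd(6, 5) = 1, so lcm(6, 5) = 6·5 = 30, so 30 ∣ r.

Both directions hold; the statement is true.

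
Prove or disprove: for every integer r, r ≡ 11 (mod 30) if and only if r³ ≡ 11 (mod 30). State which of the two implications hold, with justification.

The biconditional holds.

Forward direction. Suppose r ≡ 11 (mod 30). Write r = 30j + 11. Then (30j + 11)³ = 27000j³ + 29700j² + 10890j + 1331 = 30(900j³ + 990j² + 363j + 44) + 11, so r³ ≡ 11 (mod 30).

Converse. Suppose r³ ≡ 11 (mod 30). The only residue r in {0, …, 29} with r³ ≡ 11 (mod 30) is r = 11, so r ≡ 11 (mod 30).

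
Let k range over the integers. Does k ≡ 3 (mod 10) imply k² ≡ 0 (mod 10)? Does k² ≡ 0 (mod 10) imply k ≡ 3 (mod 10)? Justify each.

Neither direction holds.

(→) This fails: take k = 3. Then 3 ≡ 3 (mod 10), but 3² = 9 ≡ 9 (mod 10), not 0.

(←) This fails: take k = 0. Then 0² = 0 ≡ 0 (mod 10), yet 0 ≡ 0 (mod 10), not 3.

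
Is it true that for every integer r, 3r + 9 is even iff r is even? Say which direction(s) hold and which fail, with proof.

Both directions fail.

(⇒) This fails: r = 3 gives 3r + 9 = 18, which is even, but 3 is odd, not even.

(⇐) This also fails: r = 0 is even, but 3r + 9 = 9 is odd, not even.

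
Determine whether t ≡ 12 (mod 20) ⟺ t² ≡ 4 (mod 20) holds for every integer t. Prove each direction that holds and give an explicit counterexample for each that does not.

(⇒) holds; (⇐) fails.

(⟹) Suppose t ≡ 12 (mod 20). Write t = 20j + 12. Then (20j + 12)² = 400j² + 480j + 144 = 20(20j² + 24j + 7) + 4, so t² ≡ 4 (mod 20).

(⟸) This fails: take t = 2. Then 2² = 4 ≡ 4 (mod 20), yet 2 ≡ 2 (mod 20), not 12.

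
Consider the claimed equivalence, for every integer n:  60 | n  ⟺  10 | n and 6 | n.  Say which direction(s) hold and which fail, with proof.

(⇒) holds; (⇐) fails.

(⟹) If 60 ∣ n, write n = 60q. Since 60 = 6·10, n = 10·(6q), so 10 ∣ n; and since 60 = 10·6, n = 6·(10q), so 6 ∣ n.

(⟸) This fails: take n = 30. Both 10 ∣ 30 and 6 ∣ 30, yet 30 is not a multiple of 60 (since 30 = 0·60 + 30), so 60 ∤ 30.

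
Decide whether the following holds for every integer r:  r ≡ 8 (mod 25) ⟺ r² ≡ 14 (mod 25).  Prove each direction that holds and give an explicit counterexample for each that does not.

(→) Suppose r ≡ 8 (mod 25). Write r = 25j + 8. Then (25j + 8)² = 625j² + 400j + 64 = 25(25j² + 16j + 2) + 14, so r² ≡ 14 (mod 25).

(←) This fails: take r = 17. Then 17² = 289 ≡ 14 (mod 25), yet 17 ≡ 17 (mod 25), not 8.

Only the forward implication holds.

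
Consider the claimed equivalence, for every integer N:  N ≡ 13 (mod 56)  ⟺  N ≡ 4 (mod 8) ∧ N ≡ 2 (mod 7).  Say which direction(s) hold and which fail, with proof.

Both directions fail.

(⟹) This fails: N = 13 gives 13 ≡ 13 (mod 56) but 13 ≡ 5 (mod 8), so the conjunction on the right does not hold.

(⟸) This fails: N = 44 satisfies both congruences on the right (44 ≡ 4 mod 8 and 44 ≡ 2 mod 7) yet 44 ≡ 44 (mod 56), not 13.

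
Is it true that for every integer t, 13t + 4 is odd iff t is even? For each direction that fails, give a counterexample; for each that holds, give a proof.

(⇒) fails and (⇐) fails.

(⟹) This fails: t = 5 gives 13t + 4 = 69, which is odd, but 5 is odd, not even.

(⟸) This also fails: t = 4 is even, but 13t + 4 = 56 is even, not odd.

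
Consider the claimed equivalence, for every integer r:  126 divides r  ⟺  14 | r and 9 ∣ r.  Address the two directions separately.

Both implications hold.

(→) If 126 ∣ r, write r = 126q. Since 126 = 9·14, r = 14·(9q), so 14 ∣ r; and since 126 = 14·9, r = 9·(14q), so 9 ∣ r.

(←) Suppose 14 ∣ r and 9 ∣ r. Any common multiple of 14 and 9 is a multiple of their lcm; here gcd(14, 9) = 1, so lcm(14, 9) = 14·9 = 126, so 126 ∣ r.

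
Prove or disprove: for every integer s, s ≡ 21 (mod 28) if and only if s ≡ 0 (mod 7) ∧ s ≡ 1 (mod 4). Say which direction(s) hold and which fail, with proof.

(⟹) Suppose s ≡ 21 (mod 28); write s = 28j + 21. Since 7 ∣ 28, reducing mod 7 gives s ≡ 21 ≡ 0 (mod 7); since 4 ∣ 28, reducing mod 4 gives s ≡ 21 ≡ 1 (mod 4).

(⟸) Conversely, if s ≡ 0 (mod 7) and s ≡ 1 (mod 4), then by the Chinese remainder theorem s ≡ 21 (mod 28). This is exactly s ≡ 21 (mod 28).

The biconditional holds.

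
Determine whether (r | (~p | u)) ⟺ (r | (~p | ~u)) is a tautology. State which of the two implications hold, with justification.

Forward direction. This fails. Under p = T, u = T, r = F, the left side is true but the right side is false.

Converse. This fails. Under p = T, u = F, r = F, the left side is false but the right side is true.

Neither implication holds.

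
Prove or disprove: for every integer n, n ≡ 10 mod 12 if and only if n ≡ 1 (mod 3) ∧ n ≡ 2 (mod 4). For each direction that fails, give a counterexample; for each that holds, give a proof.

[⇐] If n ≡ 1 (mod 3) and n ≡ 2 (mod 4), then by the Chinese remainder theorem n ≡ 10 (mod 12). This is exactly n ≡ 10 (mod 12).

[⇒] Suppose n ≡ 10 (mod 12); write n = 12j + 10. Since 3 ∣ 12, reducing mod 3 gives n ≡ 10 ≡ 1 (mod 3); since 4 ∣ 12, reducing mod 4 gives n ≡ 10 ≡ 2 (mod 4).

Both directions hold; the statement is true.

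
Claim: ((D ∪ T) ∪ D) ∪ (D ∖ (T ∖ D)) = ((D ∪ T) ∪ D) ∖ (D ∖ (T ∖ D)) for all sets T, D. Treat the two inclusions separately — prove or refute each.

(⊆) fails; (⊇) holds.

(⊇) Let x ∈ ((D ∪ T) ∪ D) ∖ (D ∖ (T ∖ D)). Then x ∈ T and x ∉ D, from which x ∈ ((D ∪ T) ∪ D) ∪ (D ∖ (T ∖ D)).

(⊆) This inclusion fails. Take T = ∅, D = {1}; then 1 ∈ ((D ∪ T) ∪ D) ∪ (D ∖ (T ∖ D)) but 1 ∉ ((D ∪ T) ∪ D) ∖ (D ∖ (T ∖ D)).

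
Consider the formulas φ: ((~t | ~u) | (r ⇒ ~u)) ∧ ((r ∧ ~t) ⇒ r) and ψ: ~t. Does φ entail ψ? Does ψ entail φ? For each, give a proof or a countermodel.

(⟸) Assume the antecedent. If u is true, the antecedent forces (u = T, r = F, t = F) or (u = T, r = T, t = F), and the consequent holds there. If u is false, the consequent reduces to true regardless of the other variables. Either way the consequent holds.

(⟹) This fails. Under u = F, r = F, t = T, the left side is true but the right side is false.

The forward direction fails; the converse holds.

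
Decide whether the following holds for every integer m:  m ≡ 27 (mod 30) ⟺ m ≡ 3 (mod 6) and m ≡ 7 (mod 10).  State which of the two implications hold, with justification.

Both directions hold.

(⇒) Suppose m ≡ 27 (mod 30); write m = 30j + 27. Since 6 ∣ 30, reducing mod 6 gives m ≡ 27 ≡ 3 (mod 6); since 10 ∣ 30, reducing mod 10 gives m ≡ 27 ≡ 7 (mod 10).

(⇐) Conversely, if m ≡ 3 (mod 6) and m ≡ 7 (mod 10), then by the Chinese remainder theorem m ≡ 27 (mod 30). This is exactly m ≡ 27 (mod 30).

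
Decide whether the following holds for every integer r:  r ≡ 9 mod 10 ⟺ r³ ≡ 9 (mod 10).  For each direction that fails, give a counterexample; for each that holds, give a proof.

[⇒] Suppose r ≡ 9 mod 10. Write r = 10j + 9. Then (10j + 9)³ = 1000j³ + 2700j² + 2430j + 729 = 10(100j³ + 270j² + 243j + 72) + 9, so r³ ≡ 9 (mod 10).

[⇐] Conversely, suppose r³ ≡ 9 (mod 10). The only residue r in {0, …, 9} with r³ ≡ 9 (mod 10) is r = 9, so r ≡ 9 (mod 10).

Both directions hold; the statement is true.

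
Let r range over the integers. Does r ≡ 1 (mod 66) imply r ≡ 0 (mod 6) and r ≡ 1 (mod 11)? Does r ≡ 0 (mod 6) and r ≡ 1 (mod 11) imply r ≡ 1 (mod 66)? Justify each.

Neither direction holds.

(⇒) This fails: r = 1 gives 1 ≡ 1 (mod 66) but 1 ≡ 1 (mod 6), so the conjunction on the right does not hold.

(⇐) This fails: r = 12 satisfies both congruences on the right (12 ≡ 0 mod 6 and 12 ≡ 1 mod 11) yet 12 ≡ 12 (mod 66), not 1.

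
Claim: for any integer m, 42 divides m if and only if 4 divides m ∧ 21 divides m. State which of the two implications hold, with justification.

The forward direction fails; the converse holds.

[⇐] Suppose 4 ∣ m and 21 ∣ m. Any common multiple of 4 and 21 is a multiple of their lcm; here gcd(4, 21) = 1, so lcm(4, 21) = 4·21 = 84, so 84 ∣ m. Since 42 ∣ 84, it follows that 42 ∣ m.

[⇒] This fails: take m = 42. Certainly 42 ∣ 42, but 4 ∤ 42.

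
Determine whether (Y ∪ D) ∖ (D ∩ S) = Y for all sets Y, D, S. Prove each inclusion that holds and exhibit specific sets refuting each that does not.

Forward inclusion. This inclusion fails. Take Y = ∅, D = {1}, S = ∅; then 1 ∈ (Y ∪ D) ∖ (D ∩ S) but 1 ∉ Y.

Reverse inclusion. This inclusion fails. Take Y = {1}, D = {1}, S = {1}; then 1 ∈ Y but 1 ∉ (Y ∪ D) ∖ (D ∩ S).

Neither inclusion holds.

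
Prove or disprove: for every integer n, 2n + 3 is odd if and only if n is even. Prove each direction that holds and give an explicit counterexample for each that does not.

(⇒) This fails: take n = 3. Then 2n + 3 = 9, which is odd, yet n = 3 is odd, not even.

(⇐) Suppose n is even. Since 2 is even, 2n is even for every n, so 2n + 3 has the same parity as 3, which is odd. Hence 2n + 3 is odd.

The forward direction fails; the converse holds.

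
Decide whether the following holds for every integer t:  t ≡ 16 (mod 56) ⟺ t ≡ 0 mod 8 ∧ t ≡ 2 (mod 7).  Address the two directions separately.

The biconditional holds.

[⇐] If t ≡ 0 (mod 8) and t ≡ 2 (mod 7), then by the Chinese remainder theorem t ≡ 16 (mod 56). This is exactly t ≡ 16 (mod 56).

[⇒] Suppose t ≡ 16 (mod 56); write t = 56j + 16. Since 8 ∣ 56, reducing mod 8 gives t ≡ 16 ≡ 0 (mod 8); since 7 ∣ 56, reducing mod 7 gives t ≡ 16 ≡ 2 (mod 7).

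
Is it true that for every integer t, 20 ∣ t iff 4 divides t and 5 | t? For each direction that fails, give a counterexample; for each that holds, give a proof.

[⇒] If 20 ∣ t, write t = 20q. Since 20 = 5·4, t = 4·(5q), so 4 ∣ t; and since 20 = 4·5, t = 5·(4q), so 5 ∣ t.

[⇐] Suppose 4 ∣ t and 5 ∣ t. Any common multiple of 4 and 5 is a multiple of their lcm; here gcd(4, 5) = 1, so lcm(4, 5) = 4·5 = 20, so 20 ∣ t.

Both implications hold.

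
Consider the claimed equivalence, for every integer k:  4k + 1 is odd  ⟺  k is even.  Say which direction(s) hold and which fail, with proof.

(⇒) This fails: take k = 3. Then 4k + 1 = 13, which is odd, yet k = 3 is odd, not even.

(⇐) Suppose k is even. Since 4 is even, 4k is even for every k, so 4k + 1 has the same parity as 1, which is odd. Hence 4k + 1 is odd.

(⇒) fails; (⇐) holds.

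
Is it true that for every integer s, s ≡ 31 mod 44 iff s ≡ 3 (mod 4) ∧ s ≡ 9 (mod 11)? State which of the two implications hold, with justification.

Equivalent; both directions hold.

(⇒) Suppose s ≡ 31 (mod 44); write s = 44j + 31. Since 4 ∣ 44, reducing mod 4 gives s ≡ 31 ≡ 3 (mod 4); since 11 ∣ 44, reducing mod 11 gives s ≡ 31 ≡ 9 (mod 11).

(⇐) Conversely, if s ≡ 3 (mod 4) and s ≡ 9 (mod 11), then by the Chinese remainder theorem s ≡ 31 (mod 44). This is exactly s ≡ 31 (mod 44).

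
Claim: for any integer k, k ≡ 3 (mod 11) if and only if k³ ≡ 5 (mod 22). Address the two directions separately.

Not equivalent: only (⇐) holds.

(⟹) This fails: take k = 14. Then 14 ≡ 3 (mod 11), but 14³ = 2744 ≡ 16 (mod 22), not 5.

(⟸) Conversely, the residues r modulo 22 with r³ ≡ 5 (mod 22) are exactly {3}, and each is ≡ 3 (mod 11).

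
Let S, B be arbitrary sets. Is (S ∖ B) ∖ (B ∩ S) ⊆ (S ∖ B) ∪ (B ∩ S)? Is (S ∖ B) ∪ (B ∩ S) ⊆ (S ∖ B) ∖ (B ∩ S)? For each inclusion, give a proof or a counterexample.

(⊆) holds; (⊇) fails.

Forward inclusion. Let x ∈ (S ∖ B) ∖ (B ∩ S). Then x ∈ S and x ∉ B, from which x ∈ (S ∖ B) ∪ (B ∩ S).

Reverse inclusion. This inclusion fails. Take S = {1}, B = {1}; then 1 ∈ (S ∖ B) ∪ (B ∩ S) but 1 ∉ (S ∖ B) ∖ (B ∩ S).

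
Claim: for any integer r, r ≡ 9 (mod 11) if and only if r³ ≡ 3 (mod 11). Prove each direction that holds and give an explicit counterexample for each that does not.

The biconditional holds.

(⟹) Suppose r ≡ 9 (mod 11). Write r = 11j + 9. Then (11j + 9)³ = 1331j³ + 3267j² + 2673j + 729 = 11(121j³ + 297j² + 243j + 66) + 3, so r³ ≡ 3 (mod 11).

(⟸) For the converse, argue contrapositively. If r ≢ 9 (mod 11), then r is congruent to one of 0, 1, 2, 3, 4, 5, 6, 7, 8, 10 modulo 11, and these give r³ ≡ 0, 1, 8, 5, 9, 4, 7, 2, 6, 10 respectively — never 3.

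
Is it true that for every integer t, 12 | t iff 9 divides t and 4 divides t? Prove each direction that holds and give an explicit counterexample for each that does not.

Forward direction. This fails: take t = 12. Certainly 12 ∣ 12, but 9 ∤ 12.

Converse. Suppose 9 ∣ t and 4 ∣ t. Any common multiple of 9 and 4 is a multiple of their lcm; here gcd(9, 4) = 1, so lcm(9, 4) = 9·4 = 36, so 36 ∣ t. Since 12 ∣ 36, it follows that 12 ∣ t.

Not equivalent: only (⇐) holds.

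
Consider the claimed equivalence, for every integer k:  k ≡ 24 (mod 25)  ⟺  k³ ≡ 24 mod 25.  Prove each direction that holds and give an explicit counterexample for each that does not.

[⇒] Suppose k ≡ 24 (mod 25). Write k = 25j + 24. Then (25j + 24)³ = 15625j³ + 45000j² + 43200j + 13824 = 25(625j³ + 1800j² + 1728j + 552) + 24, so k³ ≡ 24 (mod 25).

[⇐] Conversely, suppose k³ ≡ 24 (mod 25). The only residue r in {0, …, 24} with r³ ≡ 24 (mod 25) is r = 24, so k ≡ 24 (mod 25).

Both directions hold.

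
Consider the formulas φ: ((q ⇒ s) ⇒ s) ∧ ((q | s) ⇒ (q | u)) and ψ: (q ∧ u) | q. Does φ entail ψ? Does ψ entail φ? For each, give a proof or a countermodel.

(⇐) Assume the antecedent. If q is true, the consequent reduces to true regardless of the other variables. If q is false, the antecedent cannot hold. Either way the consequent holds.

(⇒) This fails. Under q = F, u = T, s = T, the left side is true but the right side is false.

The forward direction fails; the converse holds.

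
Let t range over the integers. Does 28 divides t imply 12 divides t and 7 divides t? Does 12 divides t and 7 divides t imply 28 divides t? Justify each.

The forward direction fails; the converse holds.

Converse. Suppose 12 ∣ t and 7 ∣ t. Any common multiple of 12 and 7 is a multiple of their lcm; here gcd(12, 7) = 1, so lcm(12, 7) = 12·7 = 84, so 84 ∣ t. Since 28 ∣ 84, it follows that 28 ∣ t.

Forward direction. This fails: take t = 28. Certainly 28 ∣ 28, but 12 ∤ 28.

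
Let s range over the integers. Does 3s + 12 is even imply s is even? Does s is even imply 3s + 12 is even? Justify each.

Forward direction. Suppose 3s + 12 is even. Since 3 is odd, 3s and s have the same parity, so 3s + 12 ≡ s + 12 (mod 2). As 12 is even, 3s + 12 is even exactly when s is even. Thus s is even.

Converse. Suppose s is even; write s = 2j. Then 3s + 12 = 3·(2j) + 12 = 2·3j + 12, which is even.

Both directions hold; the statement is true.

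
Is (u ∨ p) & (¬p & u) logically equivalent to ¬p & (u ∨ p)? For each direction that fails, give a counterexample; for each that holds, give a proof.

Both directions hold.

(→) Assume the antecedent. If p is true, the antecedent cannot hold. If p is false, the antecedent forces (p = F, u = T), and ¬p & (u ∨ p) holds there. Either way ¬p & (u ∨ p) holds.

(←) Assume the antecedent. If p is true, the antecedent cannot hold. If p is false, the antecedent forces (p = F, u = T), and (u ∨ p) & (¬p & u) holds there. Either way (u ∨ p) & (¬p & u) holds.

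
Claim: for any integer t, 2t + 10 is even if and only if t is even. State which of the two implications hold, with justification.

(⟹) This fails: take t = 1. Then 2t + 10 = 12, which is even, yet t = 1 is odd, not even.

(⟸) Suppose t is even. Since 2 is even, 2t is even for every t, so 2t + 10 has the same parity as 10, which is even. Hence 2t + 10 is even.

Only the converse holds.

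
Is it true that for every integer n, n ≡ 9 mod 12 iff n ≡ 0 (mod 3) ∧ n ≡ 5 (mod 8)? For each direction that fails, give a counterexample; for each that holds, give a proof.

(⇐) If n ≡ 0 (mod 3) and n ≡ 5 (mod 8), then by the Chinese remainder theorem n ≡ 21 (mod 24). Since 21 ≡ 9 (mod 12) and 12 ∣ 24, we get n ≡ 9 (mod 12).

(⇒) This fails: n = 9 gives 9 ≡ 9 (mod 12) but 9 ≡ 1 (mod 8), so the conjunction on the right does not hold.

Not equivalent: only (⇐) holds.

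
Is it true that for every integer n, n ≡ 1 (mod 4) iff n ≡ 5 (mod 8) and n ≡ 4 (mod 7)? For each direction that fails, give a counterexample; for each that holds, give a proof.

(⇒) This fails: n = 1 gives 1 ≡ 1 (mod 4) but 1 ≡ 1 (mod 8), so the conjunction on the right does not hold.

(⇐) Conversely, if n ≡ 5 (mod 8) and n ≡ 4 (mod 7), then by the Chinese remainder theorem n ≡ 53 (mod 56). Since 53 ≡ 1 (mod 4) and 4 ∣ 56, we get n ≡ 1 (mod 4).

Not equivalent: only (⇐) holds.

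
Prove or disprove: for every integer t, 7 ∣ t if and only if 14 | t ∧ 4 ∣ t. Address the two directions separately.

The forward direction fails; the converse holds.

Converse. Suppose 14 ∣ t and 4 ∣ t. Any common multiple of 14 and 4 is a multiple of their lcm; here lcm(14, 4) = 14·4/gcd(14, 4) = 56/2 = 28, so 28 ∣ t. Since 7 ∣ 28, it follows that 7 ∣ t.

Forward direction. This fails: take t = 7. Certainly 7 ∣ 7, but 14 ∤ 7.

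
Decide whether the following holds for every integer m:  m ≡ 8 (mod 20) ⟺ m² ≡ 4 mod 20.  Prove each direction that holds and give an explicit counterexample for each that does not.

(⇒) holds; (⇐) fails.

Converse. This fails: take m = 2. Then 2² = 4 ≡ 4 (mod 20), yet 2 ≡ 2 (mod 20), not 8.

Forward direction. Suppose m ≡ 8 (mod 20). Write m = 20j + 8. Then (20j + 8)² = 400j² + 320j + 64 = 20(20j² + 16j + 3) + 4, so m² ≡ 4 (mod 20).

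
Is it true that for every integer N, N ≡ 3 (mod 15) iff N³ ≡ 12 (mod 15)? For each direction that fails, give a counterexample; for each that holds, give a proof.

(→) Suppose N ≡ 3 (mod 15). Write N = 15j + 3. Then (15j + 3)³ = 3375j³ + 2025j² + 405j + 27 = 15(225j³ + 135j² + 27j + 1) + 12, so N³ ≡ 12 (mod 15).

(←) Conversely, suppose N³ ≡ 12 (mod 15). The only residue r in {0, …, 14} with r³ ≡ 12 (mod 15) is r = 3, so N ≡ 3 (mod 15).

Both directions hold.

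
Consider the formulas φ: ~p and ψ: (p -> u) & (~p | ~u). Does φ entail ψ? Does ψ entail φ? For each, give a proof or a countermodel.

Forward direction. Assume the antecedent. If u is true, the antecedent forces (u = T, p = F), and (p -> u) & (~p | ~u) holds there. If u is false, the antecedent forces (u = F, p = F), and (p -> u) & (~p | ~u) holds there. Either way (p -> u) & (~p | ~u) holds.

Converse. Assume the antecedent. If u is true, the antecedent forces (u = T, p = F), and ~p holds there. If u is false, the antecedent forces (u = F, p = F), and ~p holds there. Either way ~p holds.

Equivalent; both directions hold.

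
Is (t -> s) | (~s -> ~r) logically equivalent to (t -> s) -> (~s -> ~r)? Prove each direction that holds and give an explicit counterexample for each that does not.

Neither implication holds.

(⟹) This fails. Under s = F, t = F, r = T, the left side is true but the right side is false.

(⟸) This fails. Under s = F, t = T, r = T, the left side is false but the right side is true.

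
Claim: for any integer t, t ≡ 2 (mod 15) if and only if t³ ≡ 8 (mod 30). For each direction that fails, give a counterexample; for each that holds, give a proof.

[⇒] This fails: take t = 17. Then 17 ≡ 2 (mod 15), but 17³ = 4913 ≡ 23 (mod 30), not 8.

[⇐] Conversely, the residues r modulo 30 with r³ ≡ 8 (mod 30) are exactly {2}, and each is ≡ 2 (mod 15).

The forward direction fails; the converse holds.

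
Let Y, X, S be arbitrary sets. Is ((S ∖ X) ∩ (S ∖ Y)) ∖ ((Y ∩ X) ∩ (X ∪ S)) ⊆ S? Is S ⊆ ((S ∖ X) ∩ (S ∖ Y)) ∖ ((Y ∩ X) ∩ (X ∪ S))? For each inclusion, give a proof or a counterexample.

(⊇) This inclusion fails. Take Y = {1}, X = ∅, S = {1}; then 1 ∈ S but 1 ∉ ((S ∖ X) ∩ (S ∖ Y)) ∖ ((Y ∩ X) ∩ (X ∪ S)).

(⊆) Let x ∈ ((S ∖ X) ∩ (S ∖ Y)) ∖ ((Y ∩ X) ∩ (X ∪ S)). Then x ∈ S and x ∉ Y, X, from which x ∈ S.

Only the forward inclusion holds.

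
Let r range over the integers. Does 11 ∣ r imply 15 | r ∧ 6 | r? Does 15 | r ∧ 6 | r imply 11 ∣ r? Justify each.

[⇒] This fails: take r = 11. Certainly 11 ∣ 11, but 15 ∤ 11.

[⇐] This fails: take r = 30. Both 15 ∣ 30 and 6 ∣ 30, yet 30 is not a multiple of 11 (since 30 = 2·11 + 8), so 11 ∤ 30.

Neither implication holds.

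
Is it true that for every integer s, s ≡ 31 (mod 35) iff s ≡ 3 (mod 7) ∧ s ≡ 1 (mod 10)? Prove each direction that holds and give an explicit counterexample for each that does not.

(⇒) fails; (⇐) holds.

[⇒] This fails: s = 66 gives 66 ≡ 31 (mod 35) but 66 ≡ 6 (mod 10), so the conjunction on the right does not hold.

[⇐] Conversely, if s ≡ 3 (mod 7) and s ≡ 1 (mod 10), then by the Chinese remainder theorem s ≡ 31 (mod 70). Since 31 ≡ 31 (mod 35) and 35 ∣ 70, we get s ≡ 31 (mod 35).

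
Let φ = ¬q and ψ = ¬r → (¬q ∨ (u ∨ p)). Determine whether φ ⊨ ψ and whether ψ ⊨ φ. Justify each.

(⟸) This fails. Under u = T, p = F, q = T, r = F, the left side is false but the right side is true.

(⟹) Assume the antecedent. If q is true, the antecedent cannot hold. If q is false, ¬r → (¬q ∨ (u ∨ p)) reduces to true regardless of the other variables. Either way ¬r → (¬q ∨ (u ∨ p)) holds.

Only the forward implication holds.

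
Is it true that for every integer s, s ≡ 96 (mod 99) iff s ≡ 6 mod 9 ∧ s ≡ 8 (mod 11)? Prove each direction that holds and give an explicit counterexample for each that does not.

[⇐] If s ≡ 6 (mod 9) and s ≡ 8 (mod 11), then by the Chinese remainder theorem s ≡ 96 (mod 99). This is exactly s ≡ 96 (mod 99).

[⇒] Suppose s ≡ 96 (mod 99); write s = 99j + 96. Since 9 ∣ 99, reducing mod 9 gives s ≡ 96 ≡ 6 (mod 9); since 11 ∣ 99, reducing mod 11 gives s ≡ 96 ≡ 8 (mod 11).

Both implications hold.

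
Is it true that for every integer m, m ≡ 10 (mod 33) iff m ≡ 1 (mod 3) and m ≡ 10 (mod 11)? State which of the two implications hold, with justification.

Forward direction. Suppose m ≡ 10 (mod 33); write m = 33j + 10. Since 3 ∣ 33, reducing mod 3 gives m ≡ 10 ≡ 1 (mod 3); since 11 ∣ 33, reducing mod 11 gives m ≡ 10 (mod 11).

Converse. If m ≡ 1 (mod 3) and m ≡ 10 (mod 11), then by the Chinese remainder theorem m ≡ 10 (mod 33). This is exactly m ≡ 10 (mod 33).

Both implications hold.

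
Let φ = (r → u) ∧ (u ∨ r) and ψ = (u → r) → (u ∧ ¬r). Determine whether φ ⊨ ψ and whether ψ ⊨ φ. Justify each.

(→) This fails. Under u = T, r = T, the left side is true but the right side is false.

(←) Assume the antecedent. If u is true, (r → u) ∧ (u ∨ r) reduces to true regardless of the other variables. If u is false, the antecedent cannot hold. Either way (r → u) ∧ (u ∨ r) holds.

The forward direction fails; the converse holds.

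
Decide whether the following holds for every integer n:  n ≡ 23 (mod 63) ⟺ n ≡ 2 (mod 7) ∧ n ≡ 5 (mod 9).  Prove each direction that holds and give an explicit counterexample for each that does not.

Equivalent; both directions hold.

(→) Suppose n ≡ 23 (mod 63); write n = 63j + 23. Since 7 ∣ 63, reducing mod 7 gives n ≡ 23 ≡ 2 (mod 7); since 9 ∣ 63, reducing mod 9 gives n ≡ 23 ≡ 5 (mod 9).

(←) Conversely, if n ≡ 2 (mod 7) and n ≡ 5 (mod 9), then by the Chinese remainder theorem n ≡ 23 (mod 63). This is exactly n ≡ 23 (mod 63).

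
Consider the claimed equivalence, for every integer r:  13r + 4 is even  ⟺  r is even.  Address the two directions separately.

The biconditional holds.

(→) Suppose 13r + 4 is even. Since 13 is odd, 13r and r have the same parity, so 13r + 4 ≡ r + 4 (mod 2). As 4 is even, 13r + 4 is even exactly when r is even. Thus r is even.

(←) Conversely, suppose r is even; write r = 2j. Then 13r + 4 = 13·(2j) + 4 = 2·13j + 4, which is even.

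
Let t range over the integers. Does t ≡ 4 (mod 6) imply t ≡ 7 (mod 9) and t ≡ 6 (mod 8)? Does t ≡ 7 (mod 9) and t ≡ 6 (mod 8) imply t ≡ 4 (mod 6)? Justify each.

(→) This fails: t = 64 gives 64 ≡ 4 (mod 6) but 64 ≡ 1 (mod 9), so the conjunction on the right does not hold.

(←) Conversely, if t ≡ 7 (mod 9) and t ≡ 6 (mod 8), then by the Chinese remainder theorem t ≡ 70 (mod 72). Since 70 ≡ 4 (mod 6) and 6 ∣ 72, we get t ≡ 4 (mod 6).

The forward direction fails; the converse holds.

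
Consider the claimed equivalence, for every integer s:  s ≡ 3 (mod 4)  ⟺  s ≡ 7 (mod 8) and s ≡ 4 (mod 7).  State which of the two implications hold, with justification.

Only the converse holds.

(→) This fails: s = 3 gives 3 ≡ 3 (mod 4) but 3 ≡ 3 (mod 8), so the conjunction on the right does not hold.

(←) Conversely, if s ≡ 7 (mod 8) and s ≡ 4 (mod 7), then by the Chinese remainder theorem s ≡ 39 (mod 56). Since 39 ≡ 3 (mod 4) and 4 ∣ 56, we get s ≡ 3 (mod 4).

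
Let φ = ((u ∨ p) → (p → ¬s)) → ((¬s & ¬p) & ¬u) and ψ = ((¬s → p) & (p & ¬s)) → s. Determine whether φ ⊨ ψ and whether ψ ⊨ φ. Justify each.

Only the forward direction holds.

(←) This fails. Under u = T, s = F, p = F, the left side is false but the right side is true.

(→) Assume the antecedent. If u is true, the antecedent forces (u = T, s = T, p = T), and ((¬s → p) & (p & ¬s)) → s holds there. If u is false, the antecedent forces (u = F, s = F, p = F) or (u = F, s = T, p = T), and ((¬s → p) & (p & ¬s)) → s holds there. Either way ((¬s → p) & (p & ¬s)) → s holds.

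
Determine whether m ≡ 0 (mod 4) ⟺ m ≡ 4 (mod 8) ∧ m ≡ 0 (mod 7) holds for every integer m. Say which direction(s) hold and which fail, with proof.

Forward direction. This fails: m = 0 gives 0 ≡ 0 (mod 4) but 0 ≡ 0 (mod 8), so the conjunction on the right does not hold.

Converse. If m ≡ 4 (mod 8) and m ≡ 0 (mod 7), then by the Chinese remainder theorem m ≡ 28 (mod 56). Since 28 ≡ 0 (mod 4) and 4 ∣ 56, we get m ≡ 0 (mod 4).

Only the converse holds.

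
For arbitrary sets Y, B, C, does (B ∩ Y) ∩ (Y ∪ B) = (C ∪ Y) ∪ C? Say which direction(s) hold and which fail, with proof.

(⟹) Let x ∈ (B ∩ Y) ∩ (Y ∪ B). Then either x ∈ Y ∩ B and x ∉ C; or x ∈ Y ∩ B ∩ C. In each case x ∈ (C ∪ Y) ∪ C, so (B ∩ Y) ∩ (Y ∪ B) ⊆ (C ∪ Y) ∪ C.

(⟸) This inclusion fails. Take Y = {1}, B = ∅, C = ∅; then 1 ∈ (C ∪ Y) ∪ C but 1 ∉ (B ∩ Y) ∩ (Y ∪ B).

Only the forward inclusion holds.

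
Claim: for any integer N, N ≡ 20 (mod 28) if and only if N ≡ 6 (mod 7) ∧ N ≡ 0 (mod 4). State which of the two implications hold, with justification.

(⇒) Suppose N ≡ 20 (mod 28); write N = 28j + 20. Since 7 ∣ 28, reducing mod 7 gives N ≡ 20 ≡ 6 (mod 7); since 4 ∣ 28, reducing mod 4 gives N ≡ 20 ≡ 0 (mod 4).

(⇐) Conversely, if N ≡ 6 (mod 7) and N ≡ 0 (mod 4), then by the Chinese remainder theorem N ≡ 20 (mod 28). This is exactly N ≡ 20 (mod 28).

Both implications hold.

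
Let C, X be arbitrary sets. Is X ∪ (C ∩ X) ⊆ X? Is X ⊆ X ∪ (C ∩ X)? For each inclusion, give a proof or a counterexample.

The two sets are equal.

Forward inclusion. Let x ∈ X ∪ (C ∩ X). Then either x ∈ X and x ∉ C; or x ∈ C ∩ X. In each case x ∈ X, so X ∪ (C ∩ X) ⊆ X.

Reverse inclusion. Let x ∈ X. Then either x ∈ X and x ∉ C; or x ∈ C ∩ X. In each case x ∈ X ∪ (C ∩ X), so X ⊆ X ∪ (C ∩ X).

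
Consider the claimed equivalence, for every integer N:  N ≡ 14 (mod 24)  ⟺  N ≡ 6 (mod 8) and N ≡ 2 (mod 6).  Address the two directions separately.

The biconditional holds.

[⇒] Suppose N ≡ 14 (mod 24); write N = 24j + 14. Since 8 ∣ 24, reducing mod 8 gives N ≡ 14 ≡ 6 (mod 8); since 6 ∣ 24, reducing mod 6 gives N ≡ 14 ≡ 2 (mod 6).

[⇐] Conversely, if N ≡ 6 (mod 8) and N ≡ 2 (mod 6), then by the Chinese remainder theorem N ≡ 14 (mod 24). This is exactly N ≡ 14 (mod 24).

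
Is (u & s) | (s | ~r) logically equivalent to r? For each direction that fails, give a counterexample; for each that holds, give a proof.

(⇒) This fails. Under u = F, r = F, s = F, the left side is true but the right side is false.

(⇐) This fails. Under u = F, r = T, s = F, the left side is false but the right side is true.

Both directions fail.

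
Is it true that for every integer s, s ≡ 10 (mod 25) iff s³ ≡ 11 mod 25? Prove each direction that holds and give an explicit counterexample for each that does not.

Forward direction. This fails: take s = 10. Then 10 ≡ 10 (mod 25), but 10³ = 1000 ≡ 0 (mod 25), not 11.

Converse. This fails: take s = 21. Then 21³ = 9261 ≡ 11 (mod 25), yet 21 ≡ 21 (mod 25), not 10.

Neither implication holds.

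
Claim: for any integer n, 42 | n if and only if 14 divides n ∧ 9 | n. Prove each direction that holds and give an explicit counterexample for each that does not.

(⇒) This fails: take n = 42. Certainly 42 ∣ 42, but 9 ∤ 42.

(⇐) Suppose 14 ∣ n and 9 ∣ n. Any common multiple of 14 and 9 is a multiple of their lcm; here gcd(14, 9) = 1, so lcm(14, 9) = 14·9 = 126, so 126 ∣ n. Since 42 ∣ 126, it follows that 42 ∣ n.

Only the reverse direction holds.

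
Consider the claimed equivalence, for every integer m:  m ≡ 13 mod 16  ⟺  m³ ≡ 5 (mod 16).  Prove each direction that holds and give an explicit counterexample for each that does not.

Both directions hold; the statement is true.

Forward direction. Suppose m ≡ 13 mod 16. Write m = 16j + 13. Then (16j + 13)³ = 4096j³ + 9984j² + 8112j + 2197 = 16(256j³ + 624j² + 507j + 137) + 5, so m³ ≡ 5 (mod 16).

Converse. Suppose m³ ≡ 5 (mod 16). The only residue r in {0, …, 15} with r³ ≡ 5 (mod 16) is r = 13, so m ≡ 13 (mod 16).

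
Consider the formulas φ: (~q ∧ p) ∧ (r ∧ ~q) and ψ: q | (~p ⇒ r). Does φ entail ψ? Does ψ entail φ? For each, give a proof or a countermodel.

Only the forward direction holds.

(⟹) Assume the antecedent. If p is true, q | (~p ⇒ r) reduces to true regardless of the other variables. If p is false, the antecedent cannot hold. Either way q | (~p ⇒ r) holds.

(⟸) This fails. Under p = T, r = F, q = F, the left side is false but the right side is true.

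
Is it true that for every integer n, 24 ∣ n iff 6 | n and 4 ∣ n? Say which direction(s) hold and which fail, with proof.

The forward direction holds; the converse fails.

(⇒) If 24 ∣ n, write n = 24q. Since 24 = 4·6, n = 6·(4q), so 6 ∣ n; and since 24 = 6·4, n = 4·(6q), so 4 ∣ n.

(⇐) This fails: take n = 12. Both 6 ∣ 12 and 4 ∣ 12, yet 12 is not a multiple of 24 (since 12 = 0·24 + 12), so 24 ∤ 12.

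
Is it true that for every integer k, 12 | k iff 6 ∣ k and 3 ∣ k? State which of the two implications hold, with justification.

(⇒) holds; (⇐) fails.

[⇒] If 12 ∣ k, write k = 12q. Since 12 = 2·6, k = 6·(2q), so 6 ∣ k; and since 12 = 4·3, k = 3·(4q), so 3 ∣ k.

[⇐] This fails: take k = 6. Both 6 ∣ 6 and 3 ∣ 6, yet 6 is not a multiple of 12 (since 6 = 0·12 + 6), so 12 ∤ 6.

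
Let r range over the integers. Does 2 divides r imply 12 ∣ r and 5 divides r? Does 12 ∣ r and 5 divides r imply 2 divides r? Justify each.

Not equivalent: only (⇐) holds.

Converse. Suppose 12 ∣ r and 5 ∣ r. Any common multiple of 12 and 5 is a multiple of their lcm; here gcd(12, 5) = 1, so lcm(12, 5) = 12·5 = 60, so 60 ∣ r. Since 2 ∣ 60, it follows that 2 ∣ r.

Forward direction. This fails: take r = 2. Certainly 2 ∣ 2, but 12 ∤ 2.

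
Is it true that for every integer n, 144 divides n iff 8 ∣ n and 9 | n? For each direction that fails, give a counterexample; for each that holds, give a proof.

[⇒] If 144 ∣ n, write n = 144q. Since 144 = 18·8, n = 8·(18q), so 8 ∣ n; and since 144 = 16·9, n = 9·(16q), so 9 ∣ n.

[⇐] This fails: take n = 72. Both 8 ∣ 72 and 9 ∣ 72, yet 72 is not a multiple of 144 (since 72 = 0·144 + 72), so 144 ∤ 72.

Only the forward implication holds.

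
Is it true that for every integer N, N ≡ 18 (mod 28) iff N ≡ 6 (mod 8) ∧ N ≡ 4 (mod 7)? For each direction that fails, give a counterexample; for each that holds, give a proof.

Not equivalent: only (⇐) holds.

Converse. If N ≡ 6 (mod 8) and N ≡ 4 (mod 7), then by the Chinese remainder theorem N ≡ 46 (mod 56). Since 46 ≡ 18 (mod 28) and 28 ∣ 56, we get N ≡ 18 (mod 28).

Forward direction. This fails: N = 18 gives 18 ≡ 18 (mod 28) but 18 ≡ 2 (mod 8), so the conjunction on the right does not hold.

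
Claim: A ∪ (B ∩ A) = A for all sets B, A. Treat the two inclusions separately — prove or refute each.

(⟹) Let x ∈ A ∪ (B ∩ A). Then either x ∈ A and x ∉ B; or x ∈ B ∩ A. In each case x ∈ A, so A ∪ (B ∩ A) ⊆ A.

(⟸) Let x ∈ A. Then either x ∈ A and x ∉ B; or x ∈ B ∩ A. In each case x ∈ A ∪ (B ∩ A), so A ⊆ A ∪ (B ∩ A).

Both inclusions hold; the sets are equal.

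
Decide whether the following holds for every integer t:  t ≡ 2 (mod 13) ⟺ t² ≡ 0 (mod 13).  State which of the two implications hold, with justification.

(→) This fails: take t = 2. Then 2 ≡ 2 (mod 13), but 2² = 4 ≡ 4 (mod 13), not 0.

(←) This fails: take t = 0. Then 0² = 0 ≡ 0 (mod 13), yet 0 ≡ 0 (mod 13), not 2.

Neither implication holds.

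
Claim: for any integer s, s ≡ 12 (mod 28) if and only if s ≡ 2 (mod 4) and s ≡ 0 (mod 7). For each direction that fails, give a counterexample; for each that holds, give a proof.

Neither direction holds.

[⇒] This fails: s = 12 gives 12 ≡ 12 (mod 28) but 12 ≡ 0 (mod 4), so the conjunction on the right does not hold.

[⇐] This fails: s = 14 satisfies both congruences on the right (14 ≡ 2 mod 4 and 14 ≡ 0 mod 7) yet 14 ≡ 14 (mod 28), not 12.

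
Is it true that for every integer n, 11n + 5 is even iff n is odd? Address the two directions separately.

(⇒) Suppose 11n + 5 is even. Since 11 is odd, 11n and n have the same parity, so 11n + 5 ≡ n + 5 (mod 2). As 5 is odd, 11n + 5 is even exactly when n is odd. Thus n is odd.

(⇐) Conversely, suppose n is odd; write n = 2j + 1. Then 11n + 5 = 11·(2j + 1) + 5 = 2·11j + 16, which is even.

Equivalent; both directions hold.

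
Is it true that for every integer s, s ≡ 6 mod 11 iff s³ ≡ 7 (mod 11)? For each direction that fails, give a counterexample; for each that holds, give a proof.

(⟹) Suppose s ≡ 6 mod 11. Write s = 11j + 6. Then (11j + 6)³ = 1331j³ + 2178j² + 1188j + 216 = 11(121j³ + 198j² + 108j + 19) + 7, so s³ ≡ 7 (mod 11).

(⟸) Conversely, suppose s³ ≡ 7 (mod 11). The only residue r in {0, …, 10} with r³ ≡ 7 (mod 11) is r = 6, so s ≡ 6 (mod 11).

The biconditional holds.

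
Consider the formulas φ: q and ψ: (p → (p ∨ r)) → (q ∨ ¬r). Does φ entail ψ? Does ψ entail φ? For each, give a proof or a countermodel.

Only the forward implication holds.

(⟸) This fails. Under r = F, q = F, p = F, the left side is false but the right side is true.

(⟹) Assume the antecedent. If r is true, the antecedent forces (r = T, q = T, p = F) or (r = T, q = T, p = T), and (p → (p ∨ r)) → (q ∨ ¬r) holds there. If r is false, (p → (p ∨ r)) → (q ∨ ¬r) reduces to true regardless of the other variables. Either way (p → (p ∨ r)) → (q ∨ ¬r) holds.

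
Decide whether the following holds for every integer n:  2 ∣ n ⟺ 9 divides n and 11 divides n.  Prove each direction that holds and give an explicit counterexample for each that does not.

Forward direction. This fails: take n = 2. Certainly 2 ∣ 2, but 9 ∤ 2.

Converse. This fails: take n = 99. Both 9 ∣ 99 and 11 ∣ 99, yet 99 is not a multiple of 2 (since 99 = 49·2 + 1), so 2 ∤ 99.

Neither implication holds.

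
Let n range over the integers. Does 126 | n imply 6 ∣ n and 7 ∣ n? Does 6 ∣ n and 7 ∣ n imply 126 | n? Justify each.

Not equivalent: only (⇒) holds.

(⇒) If 126 ∣ n, write n = 126q. Since 126 = 21·6, n = 6·(21q), so 6 ∣ n; and since 126 = 18·7, n = 7·(18q), so 7 ∣ n.

(⇐) This fails: take n = 42. Both 6 ∣ 42 and 7 ∣ 42, yet 42 is not a multiple of 126 (since 42 = 0·126 + 42), so 126 ∤ 42.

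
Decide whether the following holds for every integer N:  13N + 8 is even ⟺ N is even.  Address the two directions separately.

Both implications hold.

(→) Suppose 13N + 8 is even. Since 13 is odd, 13N and N have the same parity, so 13N + 8 ≡ N + 8 (mod 2). As 8 is even, 13N + 8 is even exactly when N is even. Thus N is even.

(←) Conversely, suppose N is even; write N = 2j. Then 13N + 8 = 13·(2j) + 8 = 2·13j + 8, which is even.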